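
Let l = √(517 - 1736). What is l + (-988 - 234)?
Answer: -1222 + I*√1219 ≈ -1222.0 + 34.914*I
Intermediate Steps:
l = I*√1219 (l = √(-1219) = I*√1219 ≈ 34.914*I)
l + (-988 - 234) = I*√1219 + (-988 - 234) = I*√1219 - 1222 = -1222 + I*√1219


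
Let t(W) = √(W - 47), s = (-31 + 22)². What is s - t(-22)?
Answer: 81 - I*√69 ≈ 81.0 - 8.3066*I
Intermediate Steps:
s = 81 (s = (-9)² = 81)
t(W) = √(-47 + W)
s - t(-22) = 81 - √(-47 - 22) = 81 - √(-69) = 81 - I*√69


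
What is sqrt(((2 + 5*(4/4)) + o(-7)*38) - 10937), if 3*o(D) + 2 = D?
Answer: 2*I*sqrt(2761) ≈ 105.09*I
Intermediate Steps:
o(D) = -2/3 + D/3
sqrt(((2 + 5*(4/4)) + o(-7)*38) - 10937) = sqrt(((2 + 5*(4/4)) + (-2/3 + (1/3)*(-7))*38) - 10937) = sqrt(((2 + 5*(4*(1/4))) + (-2/3 - 7/3)*38) - 10937) = sqrt(((2 + 5*1) - 3*38) - 10937) = sqrt(((2 + 5) - 114) - 10937) = sqrt((7 - 114) - 10937) = sqrt(-107 - 10937) = sqrt(-11044) = 2*I*sqrt(2761)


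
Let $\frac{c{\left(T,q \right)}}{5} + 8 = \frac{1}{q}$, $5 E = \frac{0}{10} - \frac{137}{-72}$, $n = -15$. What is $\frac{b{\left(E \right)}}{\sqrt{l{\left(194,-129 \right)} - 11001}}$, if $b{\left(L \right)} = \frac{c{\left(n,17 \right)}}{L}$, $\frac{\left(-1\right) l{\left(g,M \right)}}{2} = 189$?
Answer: $\frac{81000 i \sqrt{11379}}{8833897} \approx 0.9781 i$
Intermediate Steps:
$l{\left(g,M \right)} = -378$ ($l{\left(g,M \right)} = \left(-2\right) 189 = -378$)
$E = \frac{137}{360}$ ($E = \frac{\frac{0}{10} - \frac{137}{-72}}{5} = \frac{0 \cdot \frac{1}{10} - - \frac{137}{72}}{5} = \frac{0 + \frac{137}{72}}{5} = \frac{1}{5} \cdot \frac{137}{72} = \frac{137}{360} \approx 0.38056$)
$c{\left(T,q \right)} = -40 + \frac{5}{q}$
$b{\left(L \right)} = - \frac{675}{17 L}$ ($b{\left(L \right)} = \frac{-40 + \frac{5}{17}}{L} = - \frac{675}{17 L}$)
$\frac{b{\left(E \right)}}{\sqrt{l{\left(194,-129 \right)} - 11001}} = \frac{\left(- \frac{675}{17}\right) \frac{1}{\frac{137}{360}}}{\sqrt{-378 - 11001}} = \frac{\left(- \frac{675}{17}\right) \frac{360}{137}}{\sqrt{-11379}} = - \frac{243000}{2329 i \sqrt{11379}} = - \frac{243000 \left(- \frac{i \sqrt{11379}}{11379}\right)}{2329} = \frac{81000 i \sqrt{11379}}{8833897}$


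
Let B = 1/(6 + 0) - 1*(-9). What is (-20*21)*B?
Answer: -3850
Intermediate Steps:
B = 55/6 (B = 1/6 + 9 = ⅙ + 9 = 55/6 ≈ 9.1667)
(-20*21)*B = -20*21*(55/6) = -420*55/6 = -3850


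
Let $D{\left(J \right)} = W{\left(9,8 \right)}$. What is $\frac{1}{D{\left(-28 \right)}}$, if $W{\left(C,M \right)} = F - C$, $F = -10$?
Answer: $- \frac{1}{19} \approx -0.052632$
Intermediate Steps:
$W{\left(C,M \right)} = -10 - C$
$D{\left(J \right)} = -19$ ($D{\left(J \right)} = -10 - 9 = -19$)
$\frac{1}{D{\left(-28 \right)}} = \frac{1}{-19} = - \frac{1}{19}$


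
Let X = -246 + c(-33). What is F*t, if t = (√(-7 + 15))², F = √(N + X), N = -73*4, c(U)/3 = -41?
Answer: 8*I*√661 ≈ 205.68*I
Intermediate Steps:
c(U) = -123 (c(U) = 3*(-41) = -123)
N = -292
X = -369 (X = -246 - 123 = -369)
F = I*√661 (F = √(-292 - 369) = √(-661) = I*√661 ≈ 25.71*I)
t = 8 (t = (√8)² = (2*√2)² = 8)
F*t = (I*√661)*8 = 8*I*√661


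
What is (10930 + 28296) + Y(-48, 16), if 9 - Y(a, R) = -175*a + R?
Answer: 30819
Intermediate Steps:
Y(a, R) = 9 - R + 175*a (Y(a, R) = 9 - (-175*a + R) = 9 - (R - 175*a) = 9 + (-R + 175*a) = 9 - R + 175*a)
(10930 + 28296) + Y(-48, 16) = (10930 + 28296) + (9 - 1*16 + 175*(-48)) = 39226 + (9 - 16 - 8400) = 39226 - 8407 = 30819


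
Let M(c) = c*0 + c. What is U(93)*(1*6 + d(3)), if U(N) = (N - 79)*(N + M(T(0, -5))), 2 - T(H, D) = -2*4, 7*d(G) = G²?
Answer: 10506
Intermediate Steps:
d(G) = G²/7
T(H, D) = 10 (T(H, D) = 2 - (-2)*4 = 2 - 1*(-8) = 2 + 8 = 10)
M(c) = c (M(c) = 0 + c = c)
U(N) = (-79 + N)*(10 + N) (U(N) = (N - 79)*(N + 10) = (-79 + N)*(10 + N))
U(93)*(1*6 + d(3)) = (-790 + 93² - 69*93)*(1*6 + (⅐)*3²) = (-790 + 8649 - 6417)*(6 + (⅐)*9) = 1442*(6 + 9/7) = 1442*(51/7) = 10506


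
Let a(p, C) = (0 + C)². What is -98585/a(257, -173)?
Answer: -98585/29929 ≈ -3.2940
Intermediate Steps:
a(p, C) = C²
-98585/a(257, -173) = -98585/((-173)²) = -98585/29929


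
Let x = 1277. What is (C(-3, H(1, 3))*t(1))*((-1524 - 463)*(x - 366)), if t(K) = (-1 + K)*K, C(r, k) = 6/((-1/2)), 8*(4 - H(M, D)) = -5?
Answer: 0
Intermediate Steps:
H(M, D) = 37/8 (H(M, D) = 4 - 1/8*(-5) = 4 + 5/8 = 37/8)
C(r, k) = -12 (C(r, k) = 6/((-1*1/2)) = 6/(-1/2) = 6*(-2) = -12)
t(K) = K*(-1 + K)
(C(-3, H(1, 3))*t(1))*((-1524 - 463)*(x - 366)) = (-12*(-1 + 1))*((-1524 - 463)*(1277 - 366)) = (-12*0)*(-1987*911) = -12*0*(-1810157) = 0*(-1810157) = 0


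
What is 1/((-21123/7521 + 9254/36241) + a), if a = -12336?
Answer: -90856187/1121033895935 ≈ -8.1047e-5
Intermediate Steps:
1/((-21123/7521 + 9254/36241) + a) = 1/((-21123/7521 + 9254/36241) - 12336) = 1/((-21123*1/7521 + 9254*(1/36241)) - 12336) = 1/((-7041/2507 + 9254/36241) - 12336) = 1/(-231973103/90856187 - 12336) = 1/(-1121033895935/90856187) = -90856187/1121033895935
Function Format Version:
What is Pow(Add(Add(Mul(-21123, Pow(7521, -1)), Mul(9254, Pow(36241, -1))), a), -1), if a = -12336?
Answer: Rational(-90856187, 1121033895935) ≈ -8.1047e-5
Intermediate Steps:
Pow(Add(Add(Mul(-21123, Pow(7521, -1)), Mul(9254, Pow(36241, -1))), a), -1) = Pow(Add(Add(Mul(-21123, Pow(7521, -1)), Mul(9254, Pow(36241, -1))), -12336), -1) = Pow(Add(Add(Mul(-21123, Rational(1, 7521)), Mul(9254, Rational(1, 36241))), -12336), -1) = Pow(Add(Add(Rational(-7041, 2507), Rational(9254, 36241)), -12336), -1) = Pow(Add(Rational(-231973103, 90856187), -12336), -1) = Pow(Rational(-1121033895935, 90856187), -1) = Rational(-90856187, 1121033895935)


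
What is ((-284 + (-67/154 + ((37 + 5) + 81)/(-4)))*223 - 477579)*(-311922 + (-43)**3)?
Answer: 66050709206787/308 ≈ 2.1445e+11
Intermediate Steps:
((-284 + (-67/154 + ((37 + 5) + 81)/(-4)))*223 - 477579)*(-311922 + (-43)**3) = ((-284 + (-67*1/154 + (42 + 81)*(-1/4)))*223 - 477579)*(-311922 - 79507) = ((-284 + (-67/154 + 123*(-1/4)))*223 - 477579)*(-391429) = ((-284 + (-67/154 - 123/4))*223 - 477579)*(-391429) = ((-284 - 9605/308)*223 - 477579)*(-391429) = (-97077/308*223 - 477579)*(-391429) = (-21648171/308 - 477579)*(-391429) = -168742503/308*(-391429) = 66050709206787/308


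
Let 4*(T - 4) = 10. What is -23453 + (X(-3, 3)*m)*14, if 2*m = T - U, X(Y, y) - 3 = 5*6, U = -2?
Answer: -42979/2 ≈ -21490.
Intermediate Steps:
T = 13/2 (T = 4 + (1/4)*10 = 4 + 5/2 = 13/2 ≈ 6.5000)
X(Y, y) = 33 (X(Y, y) = 3 + 5*6 = 3 + 30 = 33)
m = 17/4 (m = (13/2 - 1*(-2))/2 = (13/2 + 2)/2 = (1/2)*(17/2) = 17/4 ≈ 4.2500)
-23453 + (X(-3, 3)*m)*14 = -23453 + (33*(17/4))*14 = -23453 + (561/4)*14 = -23453 + 3927/2 = -42979/2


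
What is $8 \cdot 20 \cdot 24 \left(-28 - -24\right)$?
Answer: $-15360$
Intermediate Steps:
$8 \cdot 20 \cdot 24 \left(-28 - -24\right) = 160 \cdot 24 \left(-28 + 24\right) = 3840 \left(-4\right) = -15360$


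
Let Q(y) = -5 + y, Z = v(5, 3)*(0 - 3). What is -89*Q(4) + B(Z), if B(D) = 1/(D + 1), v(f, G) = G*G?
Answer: 2313/26 ≈ 88.962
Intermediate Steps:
v(f, G) = G²
Z = -27 (Z = 3²*(0 - 3) = 9*(-3) = -27)
B(D) = 1/(1 + D)
-89*Q(4) + B(Z) = -89*(-5 + 4) + 1/(1 - 27) = -89*(-1) + 1/(-26) = 89 - 1/26 = 2313/26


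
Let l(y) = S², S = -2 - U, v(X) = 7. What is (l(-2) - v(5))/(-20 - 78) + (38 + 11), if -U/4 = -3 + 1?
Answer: 4709/98 ≈ 48.051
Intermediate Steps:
U = 8 (U = -4*(-3 + 1) = -4*(-2) = 8)
S = -10 (S = -2 - 1*8 = -2 - 8 = -10)
l(y) = 100 (l(y) = (-10)² = 100)
(l(-2) - v(5))/(-20 - 78) + (38 + 11) = (100 - 1*7)/(-20 - 78) + (38 + 11) = (100 - 7)/(-98) + 49 = -1/98*93 + 49 = -93/98 + 49 = 4709/98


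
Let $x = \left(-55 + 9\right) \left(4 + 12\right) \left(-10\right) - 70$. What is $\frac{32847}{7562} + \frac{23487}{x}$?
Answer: $\frac{34755277}{4593915} \approx 7.5655$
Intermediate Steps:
$x = 7290$ ($x = \left(-46\right) 16 \left(-10\right) - 70 = \left(-736\right) \left(-10\right) - 70 = 7360 - 70 = 7290$)
$\frac{32847}{7562} + \frac{23487}{x} = \frac{32847}{7562} + \frac{23487}{7290} = 32847 \cdot \frac{1}{7562} + 23487 \cdot \frac{1}{7290} = \frac{32847}{7562} + \frac{7829}{2430} = \frac{34755277}{4593915}$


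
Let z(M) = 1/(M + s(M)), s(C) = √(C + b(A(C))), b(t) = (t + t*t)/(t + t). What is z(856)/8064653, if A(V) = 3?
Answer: 428/2951171054167 - √858/5902342108334 ≈ 1.4006e-10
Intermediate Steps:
b(t) = (t + t²)/(2*t) (b(t) = (t + t²)/((2*t)) = (t + t²)*(1/(2*t)) = (t + t²)/(2*t))
s(C) = √(2 + C) (s(C) = √(C + (½ + (½)*3)) = √(C + (½ + 3/2)) = √(C + 2) = √(2 + C))
z(M) = 1/(M + √(2 + M))
z(856)/8064653 = 1/((856 + √(2 + 856))*8064653) = (1/8064653)/(856 + √858) = 1/(8064653*(856 + √858))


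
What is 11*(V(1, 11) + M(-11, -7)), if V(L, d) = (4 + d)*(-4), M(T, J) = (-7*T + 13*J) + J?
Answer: -891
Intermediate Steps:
M(T, J) = -7*T + 14*J
V(L, d) = -16 - 4*d
11*(V(1, 11) + M(-11, -7)) = 11*((-16 - 4*11) + (-7*(-11) + 14*(-7))) = 11*((-16 - 44) + (77 - 98)) = 11*(-60 - 21) = 11*(-81) = -891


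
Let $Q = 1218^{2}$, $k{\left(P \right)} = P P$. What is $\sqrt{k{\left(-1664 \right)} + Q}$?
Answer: $2 \sqrt{1063105} \approx 2062.1$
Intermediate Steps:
$k{\left(P \right)} = P^{2}$
$Q = 1483524$
$\sqrt{k{\left(-1664 \right)} + Q} = \sqrt{\left(-1664\right)^{2} + 1483524} = \sqrt{2768896 + 1483524} = \sqrt{4252420} = 2 \sqrt{1063105}$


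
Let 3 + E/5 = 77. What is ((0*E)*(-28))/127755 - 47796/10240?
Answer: -11949/2560 ≈ -4.6676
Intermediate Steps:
E = 370 (E = -15 + 5*77 = -15 + 385 = 370)
((0*E)*(-28))/127755 - 47796/10240 = ((0*370)*(-28))/127755 - 47796/10240 = (0*(-28))*(1/127755) - 47796*1/10240 = 0*(1/127755) - 11949/2560 = 0 - 11949/2560 = -11949/2560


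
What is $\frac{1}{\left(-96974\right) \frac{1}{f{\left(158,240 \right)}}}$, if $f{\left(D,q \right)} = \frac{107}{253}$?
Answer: $- \frac{107}{24534422} \approx -4.3612 \cdot 10^{-6}$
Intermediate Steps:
$f{\left(D,q \right)} = \frac{107}{253}$ ($f{\left(D,q \right)} = 107 \cdot \frac{1}{253} = \frac{107}{253}$)
$\frac{1}{\left(-96974\right) \frac{1}{f{\left(158,240 \right)}}} = \frac{1}{\left(-96974\right) \frac{1}{\frac{107}{253}}} = \frac{1}{\left(-96974\right) \frac{253}{107}} = \frac{1}{- \frac{24534422}{107}} = - \frac{107}{24534422}$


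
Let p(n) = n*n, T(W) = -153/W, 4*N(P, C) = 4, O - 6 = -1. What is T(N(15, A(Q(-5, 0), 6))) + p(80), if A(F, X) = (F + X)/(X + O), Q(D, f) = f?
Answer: 6247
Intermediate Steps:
O = 5 (O = 6 - 1 = 5)
A(F, X) = (F + X)/(5 + X) (A(F, X) = (F + X)/(X + 5) = (F + X)/(5 + X))
N(P, C) = 1 (N(P, C) = (¼)*4 = 1)
p(n) = n²
T(N(15, A(Q(-5, 0), 6))) + p(80) = -153/1 + 80² = -153*1 + 6400 = -153 + 6400 = 6247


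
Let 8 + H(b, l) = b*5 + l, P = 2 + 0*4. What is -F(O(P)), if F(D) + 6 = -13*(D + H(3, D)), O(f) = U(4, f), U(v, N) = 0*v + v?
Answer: 201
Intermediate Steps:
P = 2 (P = 2 + 0 = 2)
U(v, N) = v (U(v, N) = 0 + v = v)
O(f) = 4
H(b, l) = -8 + l + 5*b (H(b, l) = -8 + (b*5 + l) = -8 + (5*b + l) = -8 + (l + 5*b) = -8 + l + 5*b)
F(D) = -97 - 26*D (F(D) = -6 - 13*(D + (-8 + D + 5*3)) = -6 - 13*(D + (-8 + D + 15)) = -6 - 13*(D + (7 + D)) = -6 - 13*(7 + 2*D) = -6 + (-91 - 26*D) = -97 - 26*D)
-F(O(P)) = -(-97 - 26*4) = -(-97 - 104) = -1*(-201) = 201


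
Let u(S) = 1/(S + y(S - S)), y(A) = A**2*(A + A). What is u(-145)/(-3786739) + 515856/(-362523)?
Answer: -94414914835719/66351032487355 ≈ -1.4230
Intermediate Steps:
y(A) = 2*A**3 (y(A) = A**2*(2*A) = 2*A**3)
u(S) = 1/S (u(S) = 1/(S + 2*(S - S)**3) = 1/(S + 2*0**3) = 1/(S + 2*0) = 1/(S + 0) = 1/S)
u(-145)/(-3786739) + 515856/(-362523) = 1/(-145*(-3786739)) + 515856/(-362523) = -1/145*(-1/3786739) + 515856*(-1/362523) = 1/549077155 - 171952/120841 = -94414914835719/66351032487355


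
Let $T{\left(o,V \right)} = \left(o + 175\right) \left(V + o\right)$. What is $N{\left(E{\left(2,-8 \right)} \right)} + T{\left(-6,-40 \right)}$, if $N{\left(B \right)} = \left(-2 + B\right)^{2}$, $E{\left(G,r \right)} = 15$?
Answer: $-7605$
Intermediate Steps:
$T{\left(o,V \right)} = \left(175 + o\right) \left(V + o\right)$
$N{\left(E{\left(2,-8 \right)} \right)} + T{\left(-6,-40 \right)} = \left(-2 + 15\right)^{2} + \left(\left(-6\right)^{2} + 175 \left(-40\right) + 175 \left(-6\right) - -240\right) = 13^{2} + \left(36 - 7000 - 1050 + 240\right) = 169 - 7774 = -7605$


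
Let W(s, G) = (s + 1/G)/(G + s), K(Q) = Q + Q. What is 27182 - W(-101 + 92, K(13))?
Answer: 12014677/442 ≈ 27183.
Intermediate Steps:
K(Q) = 2*Q
W(s, G) = (s + 1/G)/(G + s)
27182 - W(-101 + 92, K(13)) = 27182 - (1 + (2*13)*(-101 + 92))/((2*13)*(2*13 + (-101 + 92))) = 27182 - (1 + 26*(-9))/(26*(26 - 9)) = 27182 - (1 - 234)/(26*17) = 27182 - (-233)/(26*17) = 27182 - 1*(-233/442) = 27182 + 233/442 = 12014677/442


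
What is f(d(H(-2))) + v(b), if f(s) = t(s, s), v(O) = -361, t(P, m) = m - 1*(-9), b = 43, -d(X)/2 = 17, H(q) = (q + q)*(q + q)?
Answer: -386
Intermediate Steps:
H(q) = 4*q**2 (H(q) = (2*q)*(2*q) = 4*q**2)
d(X) = -34 (d(X) = -2*17 = -34)
t(P, m) = 9 + m (t(P, m) = m + 9 = 9 + m)
f(s) = 9 + s
f(d(H(-2))) + v(b) = (9 - 34) - 361 = -25 - 361 = -386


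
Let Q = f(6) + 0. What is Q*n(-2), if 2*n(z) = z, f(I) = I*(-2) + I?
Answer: 6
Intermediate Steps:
f(I) = -I (f(I) = -2*I + I = -I)
n(z) = z/2
Q = -6 (Q = -1*6 + 0 = -6 + 0 = -6)
Q*n(-2) = -3*(-2) = -6*(-1) = 6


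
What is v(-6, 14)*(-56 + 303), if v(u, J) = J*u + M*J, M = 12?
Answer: 20748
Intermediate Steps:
v(u, J) = 12*J + J*u (v(u, J) = J*u + 12*J = 12*J + J*u)
v(-6, 14)*(-56 + 303) = (14*(12 - 6))*(-56 + 303) = (14*6)*247 = 84*247 = 20748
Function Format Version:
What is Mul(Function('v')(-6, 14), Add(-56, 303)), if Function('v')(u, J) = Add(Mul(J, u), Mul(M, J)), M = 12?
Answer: 20748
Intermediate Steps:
Function('v')(u, J) = Add(Mul(12, J), Mul(J, u)) (Function('v')(u, J) = Add(Mul(J, u), Mul(12, J)) = Add(Mul(12, J), Mul(J, u)))
Mul(Function('v')(-6, 14), Add(-56, 303)) = Mul(Mul(14, Add(12, -6)), Add(-56, 303)) = Mul(Mul(14, 6), 247) = Mul(84, 247) = 20748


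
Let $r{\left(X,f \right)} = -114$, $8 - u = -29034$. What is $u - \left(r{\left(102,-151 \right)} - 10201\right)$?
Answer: $39357$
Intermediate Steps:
$u = 29042$ ($u = 8 - -29034 = 8 + 29034 = 29042$)
$u - \left(r{\left(102,-151 \right)} - 10201\right) = 29042 - \left(-114 - 10201\right) = 29042 - -10315 = 29042 + 10315 = 39357$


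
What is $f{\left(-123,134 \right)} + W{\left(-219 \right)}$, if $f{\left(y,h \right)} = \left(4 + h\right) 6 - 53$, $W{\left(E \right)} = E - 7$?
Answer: $549$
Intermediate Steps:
$W{\left(E \right)} = -7 + E$ ($W{\left(E \right)} = E - 7 = -7 + E$)
$f{\left(y,h \right)} = -29 + 6 h$ ($f{\left(y,h \right)} = \left(24 + 6 h\right) - 53 = -29 + 6 h$)
$f{\left(-123,134 \right)} + W{\left(-219 \right)} = \left(-29 + 6 \cdot 134\right) - 226 = \left(-29 + 804\right) - 226 = 775 - 226 = 549$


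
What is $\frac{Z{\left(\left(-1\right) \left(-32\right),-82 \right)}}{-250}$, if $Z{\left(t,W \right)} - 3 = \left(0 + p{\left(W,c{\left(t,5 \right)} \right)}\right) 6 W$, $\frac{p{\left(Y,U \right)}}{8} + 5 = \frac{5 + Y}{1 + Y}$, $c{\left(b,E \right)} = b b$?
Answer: $- \frac{430417}{6750} \approx -63.766$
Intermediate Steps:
$c{\left(b,E \right)} = b^{2}$
$p{\left(Y,U \right)} = -40 + \frac{8 \left(5 + Y\right)}{1 + Y}$ ($p{\left(Y,U \right)} = -40 + 8 \frac{5 + Y}{1 + Y} = -40 + \frac{8 \left(5 + Y\right)}{1 + Y}$)
$Z{\left(t,W \right)} = 3 - \frac{192 W^{2}}{1 + W}$ ($Z{\left(t,W \right)} = 3 + \left(0 - \frac{32 W}{1 + W}\right) 6 W = 3 + - \frac{32 W}{1 + W} 6 W = 3 - \frac{192 W^{2}}{1 + W}$)
$\frac{Z{\left(\left(-1\right) \left(-32\right),-82 \right)}}{-250} = \frac{3 \frac{1}{1 - 82} \left(1 - 82 - 64 \left(-82\right)^{2}\right)}{-250} = \frac{3 \left(1 - 82 - 430336\right)}{-81} \left(- \frac{1}{250}\right) = 3 \left(- \frac{1}{81}\right) \left(1 - 82 - 430336\right) \left(- \frac{1}{250}\right) = 3 \left(- \frac{1}{81}\right) \left(-430417\right) \left(- \frac{1}{250}\right) = \frac{430417}{27} \left(- \frac{1}{250}\right) = - \frac{430417}{6750}$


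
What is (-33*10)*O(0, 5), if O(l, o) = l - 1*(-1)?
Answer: -330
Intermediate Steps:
O(l, o) = 1 + l (O(l, o) = l + 1 = 1 + l)
(-33*10)*O(0, 5) = (-33*10)*(1 + 0) = -330*1 = -330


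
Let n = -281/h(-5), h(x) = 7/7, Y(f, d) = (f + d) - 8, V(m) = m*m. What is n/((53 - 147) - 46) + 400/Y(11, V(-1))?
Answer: 14281/140 ≈ 102.01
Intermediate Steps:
V(m) = m**2
Y(f, d) = -8 + d + f (Y(f, d) = (d + f) - 8 = -8 + d + f)
h(x) = 1 (h(x) = 7*(1/7) = 1)
n = -281 (n = -281/1 = -281*1 = -281)
n/((53 - 147) - 46) + 400/Y(11, V(-1)) = -281/((53 - 147) - 46) + 400/(-8 + (-1)**2 + 11) = -281/(-94 - 46) + 400/(-8 + 1 + 11) = -281/(-140) + 400/4 = -281*(-1/140) + 400*(1/4) = 281/140 + 100 = 14281/140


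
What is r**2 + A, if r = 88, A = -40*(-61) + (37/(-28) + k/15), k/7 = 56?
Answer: 4287701/420 ≈ 10209.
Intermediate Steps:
k = 392 (k = 7*56 = 392)
A = 1035221/420 (A = -40*(-61) + (37/(-28) + 392/15) = 2440 + (37*(-1/28) + 392*(1/15)) = 2440 + (-37/28 + 392/15) = 2440 + 10421/420 = 1035221/420 ≈ 2464.8)
r**2 + A = 88**2 + 1035221/420 = 7744 + 1035221/420 = 4287701/420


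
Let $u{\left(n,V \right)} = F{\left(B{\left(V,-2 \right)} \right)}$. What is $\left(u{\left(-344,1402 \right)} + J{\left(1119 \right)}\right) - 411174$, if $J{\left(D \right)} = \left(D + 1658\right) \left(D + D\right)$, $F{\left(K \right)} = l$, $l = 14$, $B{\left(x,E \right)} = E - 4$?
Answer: $5803766$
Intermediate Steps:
$B{\left(x,E \right)} = -4 + E$
$F{\left(K \right)} = 14$
$J{\left(D \right)} = 2 D \left(1658 + D\right)$ ($J{\left(D \right)} = \left(1658 + D\right) 2 D = 2 D \left(1658 + D\right)$)
$u{\left(n,V \right)} = 14$
$\left(u{\left(-344,1402 \right)} + J{\left(1119 \right)}\right) - 411174 = \left(14 + 2 \cdot 1119 \left(1658 + 1119\right)\right) - 411174 = \left(14 + 2 \cdot 1119 \cdot 2777\right) - 411174 = \left(14 + 6214926\right) - 411174 = 6214940 - 411174 = 5803766$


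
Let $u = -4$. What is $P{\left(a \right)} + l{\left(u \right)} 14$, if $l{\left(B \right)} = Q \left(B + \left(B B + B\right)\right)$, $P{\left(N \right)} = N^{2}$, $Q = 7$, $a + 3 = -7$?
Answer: $884$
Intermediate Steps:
$a = -10$ ($a = -3 - 7 = -10$)
$l{\left(B \right)} = 7 B^{2} + 14 B$ ($l{\left(B \right)} = 7 \left(B + \left(B B + B\right)\right) = 7 \left(B + \left(B^{2} + B\right)\right) = 7 \left(B + \left(B + B^{2}\right)\right) = 7 \left(B^{2} + 2 B\right) = 7 B^{2} + 14 B$)
$P{\left(a \right)} + l{\left(u \right)} 14 = \left(-10\right)^{2} + 7 \left(-4\right) \left(2 - 4\right) 14 = 100 + 7 \left(-4\right) \left(-2\right) 14 = 100 + 56 \cdot 14 = 100 + 784 = 884$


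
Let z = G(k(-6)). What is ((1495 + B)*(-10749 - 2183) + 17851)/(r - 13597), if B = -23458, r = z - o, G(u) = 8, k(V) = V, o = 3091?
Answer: -284043367/16680 ≈ -17029.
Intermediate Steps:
z = 8
r = -3083 (r = 8 - 1*3091 = 8 - 3091 = -3083)
((1495 + B)*(-10749 - 2183) + 17851)/(r - 13597) = ((1495 - 23458)*(-10749 - 2183) + 17851)/(-3083 - 13597) = (-21963*(-12932) + 17851)/(-16680) = (284025516 + 17851)*(-1/16680) = 284043367*(-1/16680) = -284043367/16680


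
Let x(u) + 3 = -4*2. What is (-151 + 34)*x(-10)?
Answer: 1287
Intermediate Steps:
x(u) = -11 (x(u) = -3 - 4*2 = -3 - 8 = -11)
(-151 + 34)*x(-10) = (-151 + 34)*(-11) = -117*(-11) = 1287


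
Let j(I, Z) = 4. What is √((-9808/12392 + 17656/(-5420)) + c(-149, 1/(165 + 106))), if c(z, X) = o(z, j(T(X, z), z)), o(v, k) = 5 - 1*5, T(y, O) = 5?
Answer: 2*I*√4459373184955/2098895 ≈ 2.0122*I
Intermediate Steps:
o(v, k) = 0 (o(v, k) = 5 - 5 = 0)
c(z, X) = 0
√((-9808/12392 + 17656/(-5420)) + c(-149, 1/(165 + 106))) = √((-9808/12392 + 17656/(-5420)) + 0) = √((-9808*1/12392 + 17656*(-1/5420)) + 0) = √((-1226/1549 - 4414/1355) + 0) = √(-8498516/2098895 + 0) = √(-8498516/2098895) = 2*I*√4459373184955/2098895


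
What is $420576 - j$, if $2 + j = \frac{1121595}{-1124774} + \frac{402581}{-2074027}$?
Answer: $\frac{981132035018865803}{2332811644898} \approx 4.2058 \cdot 10^{5}$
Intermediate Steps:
$j = - \frac{7444654244555}{2332811644898}$ ($j = -2 + \left(\frac{1121595}{-1124774} + \frac{402581}{-2074027}\right) = -2 + \left(1121595 \left(- \frac{1}{1124774}\right) + 402581 \left(- \frac{1}{2074027}\right)\right) = -2 - \frac{2779030954759}{2332811644898} = - \frac{7444654244555}{2332811644898} \approx -3.1913$)
$420576 - j = 420576 - - \frac{7444654244555}{2332811644898} = 420576 + \frac{7444654244555}{2332811644898} = \frac{981132035018865803}{2332811644898}$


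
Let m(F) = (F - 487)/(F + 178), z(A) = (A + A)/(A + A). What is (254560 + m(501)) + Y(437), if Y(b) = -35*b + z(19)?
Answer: 23208804/97 ≈ 2.3927e+5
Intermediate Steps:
z(A) = 1 (z(A) = (2*A)/((2*A)) = (2*A)*(1/(2*A)) = 1)
m(F) = (-487 + F)/(178 + F)
Y(b) = 1 - 35*b (Y(b) = -35*b + 1 = 1 - 35*b)
(254560 + m(501)) + Y(437) = (254560 + (-487 + 501)/(178 + 501)) + (1 - 35*437) = (254560 + 14/679) + (1 - 15295) = (254560 + (1/679)*14) - 15294 = (254560 + 2/97) - 15294 = 24692322/97 - 15294 = 23208804/97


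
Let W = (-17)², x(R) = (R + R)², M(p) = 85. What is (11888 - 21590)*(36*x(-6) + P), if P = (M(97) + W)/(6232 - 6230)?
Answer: -52109442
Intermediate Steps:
x(R) = 4*R² (x(R) = (2*R)² = 4*R²)
W = 289
P = 187 (P = (85 + 289)/(6232 - 6230) = 374/2 = 374*(½) = 187)
(11888 - 21590)*(36*x(-6) + P) = (11888 - 21590)*(36*(4*(-6)²) + 187) = -9702*(36*(4*36) + 187) = -9702*(36*144 + 187) = -9702*(5184 + 187) = -9702*5371 = -52109442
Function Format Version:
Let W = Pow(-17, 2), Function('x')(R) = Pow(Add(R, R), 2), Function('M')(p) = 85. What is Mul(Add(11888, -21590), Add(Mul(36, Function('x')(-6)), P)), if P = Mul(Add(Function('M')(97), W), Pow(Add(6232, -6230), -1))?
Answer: -52109442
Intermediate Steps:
Function('x')(R) = Mul(4, Pow(R, 2)) (Function('x')(R) = Pow(Mul(2, R), 2) = Mul(4, Pow(R, 2)))
W = 289
P = 187 (P = Mul(Add(85, 289), Pow(Add(6232, -6230), -1)) = Mul(374, Pow(2, -1)) = Mul(374, Rational(1, 2)) = 187)
Mul(Add(11888, -21590), Add(Mul(36, Function('x')(-6)), P)) = Mul(Add(11888, -21590), Add(Mul(36, Mul(4, Pow(-6, 2))), 187)) = Mul(-9702, Add(Mul(36, Mul(4, 36)), 187)) = Mul(-9702, Add(Mul(36, 144), 187)) = Mul(-9702, Add(5184, 187)) = Mul(-9702, 5371) = -52109442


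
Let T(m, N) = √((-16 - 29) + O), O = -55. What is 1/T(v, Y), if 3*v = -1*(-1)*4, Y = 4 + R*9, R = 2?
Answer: -I/10 ≈ -0.1*I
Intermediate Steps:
Y = 22 (Y = 4 + 2*9 = 4 + 18 = 22)
v = 4/3 (v = (-1*(-1)*4)/3 = (1*4)/3 = (⅓)*4 = 4/3 ≈ 1.3333)
T(m, N) = 10*I (T(m, N) = √((-16 - 29) - 55) = √(-45 - 55) = √(-100) = 10*I)
1/T(v, Y) = 1/(10*I) = -I/10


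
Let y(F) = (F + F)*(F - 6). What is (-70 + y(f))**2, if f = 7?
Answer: 3136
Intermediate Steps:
y(F) = 2*F*(-6 + F) (y(F) = (2*F)*(-6 + F) = 2*F*(-6 + F))
(-70 + y(f))**2 = (-70 + 2*7*(-6 + 7))**2 = (-70 + 2*7*1)**2 = (-70 + 14)**2 = (-56)**2 = 3136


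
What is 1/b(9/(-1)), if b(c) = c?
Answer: -⅑ ≈ -0.11111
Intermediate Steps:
1/b(9/(-1)) = 1/(9/(-1)) = 1/(9*(-1)) = 1/(-9) = -⅑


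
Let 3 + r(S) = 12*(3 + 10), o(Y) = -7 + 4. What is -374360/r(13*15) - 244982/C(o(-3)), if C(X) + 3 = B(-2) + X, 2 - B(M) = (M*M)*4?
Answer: 14997523/1530 ≈ 9802.3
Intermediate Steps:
B(M) = 2 - 4*M**2 (B(M) = 2 - M*M*4 = 2 - M**2*4 = 2 - 4*M**2)
o(Y) = -3
r(S) = 153 (r(S) = -3 + 12*(3 + 10) = -3 + 12*13 = -3 + 156 = 153)
C(X) = -17 + X (C(X) = -3 + ((2 - 4*(-2)**2) + X) = -3 + ((2 - 4*4) + X) = -3 + ((2 - 16) + X) = -3 + (-14 + X) = -17 + X)
-374360/r(13*15) - 244982/C(o(-3)) = -374360/153 - 244982/(-17 - 3) = -374360*1/153 - 244982/(-20) = -374360/153 - 244982*(-1/20) = -374360/153 + 122491/10 = 14997523/1530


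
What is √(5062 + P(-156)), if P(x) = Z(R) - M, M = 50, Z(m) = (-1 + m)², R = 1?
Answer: 2*√1253 ≈ 70.796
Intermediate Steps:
P(x) = -50 (P(x) = (-1 + 1)² - 1*50 = 0² - 50 = 0 - 50 = -50)
√(5062 + P(-156)) = √(5062 - 50) = √5012 = 2*√1253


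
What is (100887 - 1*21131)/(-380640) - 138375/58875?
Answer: -38244463/14940120 ≈ -2.5598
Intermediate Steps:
(100887 - 1*21131)/(-380640) - 138375/58875 = (100887 - 21131)*(-1/380640) - 138375*1/58875 = 79756*(-1/380640) - 369/157 = -19939/95160 - 369/157 = -38244463/14940120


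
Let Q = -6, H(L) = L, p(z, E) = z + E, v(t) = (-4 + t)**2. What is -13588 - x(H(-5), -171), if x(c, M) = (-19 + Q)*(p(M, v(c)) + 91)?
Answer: -13563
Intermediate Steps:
p(z, E) = E + z
x(c, M) = -2275 - 25*M - 25*(-4 + c)**2 (x(c, M) = (-19 - 6)*(((-4 + c)**2 + M) + 91) = -25*((M + (-4 + c)**2) + 91) = -25*(91 + M + (-4 + c)**2) = -2275 - 25*M - 25*(-4 + c)**2)
-13588 - x(H(-5), -171) = -13588 - (-2275 - 25*(-171) - 25*(-4 - 5)**2) = -13588 - (-2275 + 4275 - 25*(-9)**2) = -13588 - (-2275 + 4275 - 25*81) = -13588 - (-2275 + 4275 - 2025) = -13588 - 1*(-25) = -13588 + 25 = -13563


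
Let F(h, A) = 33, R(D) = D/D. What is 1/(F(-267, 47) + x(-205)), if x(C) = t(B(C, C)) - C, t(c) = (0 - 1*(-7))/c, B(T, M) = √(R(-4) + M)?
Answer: 6936/1650775 + 2*I*√51/1650775 ≈ 0.0042017 + 8.6522e-6*I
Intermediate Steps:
R(D) = 1
B(T, M) = √(1 + M)
t(c) = 7/c (t(c) = (0 + 7)/c = 7/c)
x(C) = -C + 7/√(1 + C) (x(C) = 7/(√(1 + C)) - C = 7/√(1 + C) - C = -C + 7/√(1 + C))
1/(F(-267, 47) + x(-205)) = 1/(33 + (-1*(-205) + 7/√(1 - 205))) = 1/(33 + (205 + 7/√(-204))) = 1/(33 + (205 + 7*(-I*√51/102))) = 1/(33 + (205 - 7*I*√51/102)) = 1/(238 - 7*I*√51/102)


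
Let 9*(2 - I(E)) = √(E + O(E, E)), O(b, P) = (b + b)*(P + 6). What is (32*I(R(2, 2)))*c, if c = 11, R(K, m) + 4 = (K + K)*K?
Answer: 704 - 704*√21/9 ≈ 345.54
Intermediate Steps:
O(b, P) = 2*b*(6 + P) (O(b, P) = (2*b)*(6 + P) = 2*b*(6 + P))
R(K, m) = -4 + 2*K² (R(K, m) = -4 + (K + K)*K = -4 + (2*K)*K = -4 + 2*K²)
I(E) = 2 - √(E + 2*E*(6 + E))/9
(32*I(R(2, 2)))*c = (32*(2 - √(-4 + 2*2²)*√(13 + 2*(-4 + 2*2²))/9))*11 = (32*(2 - √(-4 + 2*4)*√(13 + 2*(-4 + 2*4))/9))*11 = (32*(2 - √(-4 + 8)*√(13 + 2*(-4 + 8))/9))*11 = (32*(2 - 2*√(13 + 2*4)/9))*11 = (32*(2 - 2*√(13 + 8)/9))*11 = (32*(2 - 2*√21/9))*11 = (64 - 64*√21/9)*11 = 704 - 704*√21/9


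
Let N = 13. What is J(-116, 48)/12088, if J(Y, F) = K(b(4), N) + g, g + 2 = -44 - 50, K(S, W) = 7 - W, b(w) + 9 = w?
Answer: -51/6044 ≈ -0.0084381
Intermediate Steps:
b(w) = -9 + w
g = -96 (g = -2 + (-44 - 50) = -2 - 94 = -96)
J(Y, F) = -102 (J(Y, F) = (7 - 1*13) - 96 = (7 - 13) - 96 = -6 - 96 = -102)
J(-116, 48)/12088 = -102/12088 = -102*1/12088 = -51/6044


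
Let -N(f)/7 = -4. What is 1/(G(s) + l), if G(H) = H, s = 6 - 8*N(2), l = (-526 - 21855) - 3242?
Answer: -1/25841 ≈ -3.8698e-5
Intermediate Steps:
N(f) = 28 (N(f) = -7*(-4) = 28)
l = -25623 (l = -22381 - 3242 = -25623)
s = -218 (s = 6 - 8*28 = 6 - 224 = -218)
1/(G(s) + l) = 1/(-218 - 25623) = 1/(-25841) = -1/25841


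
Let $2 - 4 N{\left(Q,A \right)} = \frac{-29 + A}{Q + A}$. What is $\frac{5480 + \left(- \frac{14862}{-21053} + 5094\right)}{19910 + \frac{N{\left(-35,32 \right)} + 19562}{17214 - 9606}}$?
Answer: $\frac{6775054370688}{12757683697663} \approx 0.53106$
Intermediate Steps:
$N{\left(Q,A \right)} = \frac{1}{2} - \frac{-29 + A}{4 \left(A + Q\right)}$ ($N{\left(Q,A \right)} = \frac{1}{2} - \frac{\left(-29 + A\right) \frac{1}{Q + A}}{4} = \frac{1}{2} - \frac{\left(-29 + A\right) \frac{1}{A + Q}}{4} = \frac{1}{2} - \frac{\frac{1}{A + Q} \left(-29 + A\right)}{4} = \frac{1}{2} - \frac{-29 + A}{4 \left(A + Q\right)}$)
$\frac{5480 + \left(- \frac{14862}{-21053} + 5094\right)}{19910 + \frac{N{\left(-35,32 \right)} + 19562}{17214 - 9606}} = \frac{5480 + \left(- \frac{14862}{-21053} + 5094\right)}{19910 + \frac{\frac{29 + 32 + 2 \left(-35\right)}{4 \left(32 - 35\right)} + 19562}{17214 - 9606}} = \frac{5480 + \left(\left(-14862\right) \left(- \frac{1}{21053}\right) + 5094\right)}{19910 + \frac{\frac{29 + 32 - 70}{4 \left(-3\right)} + 19562}{7608}} = \frac{5480 + \left(\frac{14862}{21053} + 5094\right)}{19910 + \left(\frac{1}{4} \left(- \frac{1}{3}\right) \left(-9\right) + 19562\right) \frac{1}{7608}} = \frac{5480 + \frac{107258844}{21053}}{19910 + \left(\frac{3}{4} + 19562\right) \frac{1}{7608}} = \frac{222629284}{21053 \left(19910 + \frac{78251}{4} \cdot \frac{1}{7608}\right)} = \frac{222629284}{21053 \left(19910 + \frac{78251}{30432}\right)} = \frac{222629284}{21053 \cdot \frac{605979371}{30432}} = \frac{222629284}{21053} \cdot \frac{30432}{605979371} = \frac{6775054370688}{12757683697663}$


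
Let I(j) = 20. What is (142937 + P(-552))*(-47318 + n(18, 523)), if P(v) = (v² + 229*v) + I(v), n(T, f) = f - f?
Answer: -15201049454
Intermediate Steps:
n(T, f) = 0
P(v) = 20 + v² + 229*v (P(v) = (v² + 229*v) + 20 = 20 + v² + 229*v)
(142937 + P(-552))*(-47318 + n(18, 523)) = (142937 + (20 + (-552)² + 229*(-552)))*(-47318 + 0) = (142937 + (20 + 304704 - 126408))*(-47318) = (142937 + 178316)*(-47318) = 321253*(-47318) = -15201049454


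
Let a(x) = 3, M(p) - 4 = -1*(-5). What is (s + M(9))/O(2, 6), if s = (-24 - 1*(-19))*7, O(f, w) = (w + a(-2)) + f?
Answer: -26/11 ≈ -2.3636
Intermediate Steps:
M(p) = 9 (M(p) = 4 - 1*(-5) = 4 + 5 = 9)
O(f, w) = 3 + f + w (O(f, w) = (w + 3) + f = (3 + w) + f = 3 + f + w)
s = -35 (s = (-24 + 19)*7 = -5*7 = -35)
(s + M(9))/O(2, 6) = (-35 + 9)/(3 + 2 + 6) = -26/11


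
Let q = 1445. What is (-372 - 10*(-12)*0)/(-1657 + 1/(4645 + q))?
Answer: 2265480/10091129 ≈ 0.22450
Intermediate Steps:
(-372 - 10*(-12)*0)/(-1657 + 1/(4645 + q)) = (-372 - 10*(-12)*0)/(-1657 + 1/(4645 + 1445)) = (-372 + 120*0)/(-1657 + 1/6090) = (-372 + 0)/(-1657 + 1/6090) = -372/(-10091129/6090) = -372*(-6090/10091129) = 2265480/10091129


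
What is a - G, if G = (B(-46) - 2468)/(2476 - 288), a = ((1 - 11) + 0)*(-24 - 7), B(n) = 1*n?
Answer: 340397/1094 ≈ 311.15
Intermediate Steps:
B(n) = n
a = 310 (a = (-10 + 0)*(-31) = -10*(-31) = 310)
G = -1257/1094 (G = (-46 - 2468)/(2476 - 288) = -2514/2188 = -2514*1/2188 = -1257/1094 ≈ -1.1490)
a - G = 310 - 1*(-1257/1094) = 310 + 1257/1094 = 340397/1094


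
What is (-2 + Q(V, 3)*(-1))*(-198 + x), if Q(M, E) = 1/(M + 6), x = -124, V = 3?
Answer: 6118/9 ≈ 679.78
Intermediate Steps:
Q(M, E) = 1/(6 + M)
(-2 + Q(V, 3)*(-1))*(-198 + x) = (-2 - 1/(6 + 3))*(-198 - 124) = (-2 - 1/9)*(-322) = (-2 + (⅑)*(-1))*(-322) = (-2 - ⅑)*(-322) = -19/9*(-322) = 6118/9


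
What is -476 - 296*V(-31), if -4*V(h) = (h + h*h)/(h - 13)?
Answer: -22441/11 ≈ -2040.1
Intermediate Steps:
V(h) = -(h + h**2)/(4*(-13 + h)) (V(h) = -(h + h*h)/(4*(h - 13)) = -(h + h**2)/(4*(-13 + h)))
-476 - 296*V(-31) = -476 - (-296)*(-31)*(1 - 31)/(-52 + 4*(-31)) = -476 - (-296)*(-31)*(-30)/(-52 - 124) = -476 - (-296)*(-31)*(-30)/(-176) = -476 - (-296)*(-31)*(-1)*(-30)/176 = -476 - 296*465/88 = -476 - 17205/11 = -22441/11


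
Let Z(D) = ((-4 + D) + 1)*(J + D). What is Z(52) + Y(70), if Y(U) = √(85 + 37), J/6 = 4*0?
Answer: 2548 + √122 ≈ 2559.0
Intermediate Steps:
J = 0 (J = 6*(4*0) = 6*0 = 0)
Y(U) = √122
Z(D) = D*(-3 + D) (Z(D) = ((-4 + D) + 1)*(0 + D) = (-3 + D)*D = D*(-3 + D))
Z(52) + Y(70) = 52*(-3 + 52) + √122 = 52*49 + √122 = 2548 + √122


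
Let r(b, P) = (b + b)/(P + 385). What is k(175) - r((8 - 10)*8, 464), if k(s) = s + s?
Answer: 297182/849 ≈ 350.04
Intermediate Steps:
k(s) = 2*s
r(b, P) = 2*b/(385 + P) (r(b, P) = (2*b)/(385 + P) = 2*b/(385 + P))
k(175) - r((8 - 10)*8, 464) = 2*175 - 2*(8 - 10)*8/(385 + 464) = 350 - 2*(-2*8)/849 = 350 - 2*(-16)/849 = 350 - 1*(-32/849) = 350 + 32/849 = 297182/849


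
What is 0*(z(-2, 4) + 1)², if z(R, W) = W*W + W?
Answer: 0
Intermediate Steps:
z(R, W) = W + W² (z(R, W) = W² + W = W + W²)
0*(z(-2, 4) + 1)² = 0*(4*(1 + 4) + 1)² = 0*(4*5 + 1)² = 0*(20 + 1)² = 0*21² = 0*441 = 0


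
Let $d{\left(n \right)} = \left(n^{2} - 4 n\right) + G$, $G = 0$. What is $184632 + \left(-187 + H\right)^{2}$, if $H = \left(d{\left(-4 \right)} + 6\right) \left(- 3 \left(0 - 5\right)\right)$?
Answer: $331321$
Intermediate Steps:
$d{\left(n \right)} = n^{2} - 4 n$ ($d{\left(n \right)} = \left(n^{2} - 4 n\right) + 0 = n^{2} - 4 n$)
$H = 570$ ($H = \left(- 4 \left(-4 - 4\right) + 6\right) \left(- 3 \left(0 - 5\right)\right) = \left(\left(-4\right) \left(-8\right) + 6\right) \left(\left(-3\right) \left(-5\right)\right) = \left(32 + 6\right) 15 = 38 \cdot 15 = 570$)
$184632 + \left(-187 + H\right)^{2} = 184632 + \left(-187 + 570\right)^{2} = 184632 + 383^{2} = 184632 + 146689 = 331321$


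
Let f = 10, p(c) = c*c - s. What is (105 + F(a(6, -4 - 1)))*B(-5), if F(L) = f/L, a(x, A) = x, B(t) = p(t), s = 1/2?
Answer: 7840/3 ≈ 2613.3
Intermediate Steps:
s = ½ (s = 1*(½) = ½ ≈ 0.50000)
p(c) = -½ + c² (p(c) = c*c - 1*½ = c² - ½ = -½ + c²)
B(t) = -½ + t²
F(L) = 10/L
(105 + F(a(6, -4 - 1)))*B(-5) = (105 + 10/6)*(-½ + (-5)²) = (105 + 10*(⅙))*(-½ + 25) = (105 + 5/3)*(49/2) = (320/3)*(49/2) = 7840/3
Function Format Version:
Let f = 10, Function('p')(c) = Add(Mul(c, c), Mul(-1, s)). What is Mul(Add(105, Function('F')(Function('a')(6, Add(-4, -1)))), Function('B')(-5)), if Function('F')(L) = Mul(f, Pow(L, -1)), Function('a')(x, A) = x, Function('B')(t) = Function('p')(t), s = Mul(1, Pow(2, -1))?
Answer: Rational(7840, 3) ≈ 2613.3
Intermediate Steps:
s = Rational(1, 2) (s = Mul(1, Rational(1, 2)) = Rational(1, 2) ≈ 0.50000)
Function('p')(c) = Add(Rational(-1, 2), Pow(c, 2)) (Function('p')(c) = Add(Mul(c, c), Mul(-1, Rational(1, 2))) = Add(Pow(c, 2), Rational(-1, 2)) = Add(Rational(-1, 2), Pow(c, 2)))
Function('B')(t) = Add(Rational(-1, 2), Pow(t, 2))
Function('F')(L) = Mul(10, Pow(L, -1))
Mul(Add(105, Function('F')(Function('a')(6, Add(-4, -1)))), Function('B')(-5)) = Mul(Add(105, Mul(10, Pow(6, -1))), Add(Rational(-1, 2), Pow(-5, 2))) = Mul(Add(105, Mul(10, Rational(1, 6))), Add(Rational(-1, 2), 25)) = Mul(Add(105, Rational(5, 3)), Rational(49, 2)) = Mul(Rational(320, 3), Rational(49, 2)) = Rational(7840, 3)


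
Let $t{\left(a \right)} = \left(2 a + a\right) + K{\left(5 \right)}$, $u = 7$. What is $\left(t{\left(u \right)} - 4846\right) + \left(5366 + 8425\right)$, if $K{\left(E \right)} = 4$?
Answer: $8970$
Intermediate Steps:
$t{\left(a \right)} = 4 + 3 a$ ($t{\left(a \right)} = \left(2 a + a\right) + 4 = 3 a + 4 = 4 + 3 a$)
$\left(t{\left(u \right)} - 4846\right) + \left(5366 + 8425\right) = \left(\left(4 + 3 \cdot 7\right) - 4846\right) + \left(5366 + 8425\right) = \left(\left(4 + 21\right) - 4846\right) + 13791 = \left(25 - 4846\right) + 13791 = -4821 + 13791 = 8970$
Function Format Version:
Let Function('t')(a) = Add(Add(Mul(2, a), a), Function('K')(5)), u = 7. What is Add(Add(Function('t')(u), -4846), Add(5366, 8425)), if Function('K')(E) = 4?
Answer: 8970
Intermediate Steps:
Function('t')(a) = Add(4, Mul(3, a)) (Function('t')(a) = Add(Add(Mul(2, a), a), 4) = Add(Mul(3, a), 4) = Add(4, Mul(3, a)))
Add(Add(Function('t')(u), -4846), Add(5366, 8425)) = Add(Add(Add(4, Mul(3, 7)), -4846), Add(5366, 8425)) = Add(Add(Add(4, 21), -4846), 13791) = Add(Add(25, -4846), 13791) = Add(-4821, 13791) = 8970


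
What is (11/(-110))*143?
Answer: -143/10 ≈ -14.300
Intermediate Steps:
(11/(-110))*143 = -1/110*11*143 = -⅒*143 = -143/10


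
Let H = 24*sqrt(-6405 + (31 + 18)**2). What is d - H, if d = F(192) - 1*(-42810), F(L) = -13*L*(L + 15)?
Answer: -473862 - 48*I*sqrt(1001) ≈ -4.7386e+5 - 1518.7*I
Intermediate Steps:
F(L) = -13*L*(15 + L)
H = 48*I*sqrt(1001) (H = 24*sqrt(-6405 + 49**2) = 24*sqrt(-6405 + 2401) = 24*sqrt(-4004) = 24*(2*I*sqrt(1001)) = 48*I*sqrt(1001) ≈ 1518.7*I)
d = -473862 (d = -13*192*(15 + 192) - 1*(-42810) = -13*192*207 + 42810 = -516672 + 42810 = -473862)
d - H = -473862 - 48*I*sqrt(1001)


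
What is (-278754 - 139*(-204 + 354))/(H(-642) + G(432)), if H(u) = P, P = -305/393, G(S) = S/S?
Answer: -29436093/22 ≈ -1.3380e+6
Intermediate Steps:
G(S) = 1
P = -305/393 (P = -305*1/393 = -305/393 ≈ -0.77608)
H(u) = -305/393
(-278754 - 139*(-204 + 354))/(H(-642) + G(432)) = (-278754 - 139*(-204 + 354))/(-305/393 + 1) = (-278754 - 139*150)/(88/393) = (-278754 - 20850)*(393/88) = -299604*393/88 = -29436093/22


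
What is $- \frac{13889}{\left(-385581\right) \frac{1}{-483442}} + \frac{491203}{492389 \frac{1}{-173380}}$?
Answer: $- \frac{840559959556354}{4415252163} \approx -1.9038 \cdot 10^{5}$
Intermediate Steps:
$- \frac{13889}{\left(-385581\right) \frac{1}{-483442}} + \frac{491203}{492389 \frac{1}{-173380}} = - \frac{13889}{\left(-385581\right) \left(- \frac{1}{483442}\right)} + \frac{491203}{492389 \left(- \frac{1}{173380}\right)} = - \frac{13889}{\frac{385581}{483442}} + \frac{491203}{- \frac{492389}{173380}} = \left(-13889\right) \frac{483442}{385581} + 491203 \left(- \frac{173380}{492389}\right) = - \frac{156151766}{8967} - \frac{85164776140}{492389} = - \frac{840559959556354}{4415252163}$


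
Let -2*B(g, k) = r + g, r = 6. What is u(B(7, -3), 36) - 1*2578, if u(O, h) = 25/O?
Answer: -33564/13 ≈ -2581.8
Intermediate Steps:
B(g, k) = -3 - g/2 (B(g, k) = -(6 + g)/2 = -3 - g/2)
u(B(7, -3), 36) - 1*2578 = 25/(-3 - ½*7) - 1*2578 = 25/(-3 - 7/2) - 2578 = 25/(-13/2) - 2578 = 25*(-2/13) - 2578 = -50/13 - 2578 = -33564/13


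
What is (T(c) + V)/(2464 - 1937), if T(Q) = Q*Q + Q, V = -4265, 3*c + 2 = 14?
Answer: -4245/527 ≈ -8.0550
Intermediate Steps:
c = 4 (c = -⅔ + (⅓)*14 = -⅔ + 14/3 = 4)
T(Q) = Q + Q² (T(Q) = Q² + Q = Q + Q²)
(T(c) + V)/(2464 - 1937) = (4*(1 + 4) - 4265)/(2464 - 1937) = (4*5 - 4265)/527 = (20 - 4265)*(1/527) = -4245*1/527 = -4245/527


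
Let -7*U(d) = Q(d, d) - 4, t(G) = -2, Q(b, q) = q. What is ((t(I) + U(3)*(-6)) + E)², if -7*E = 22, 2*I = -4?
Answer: 36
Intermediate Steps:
I = -2 (I = (½)*(-4) = -2)
E = -22/7 (E = -⅐*22 = -22/7 ≈ -3.1429)
U(d) = 4/7 - d/7 (U(d) = -(d - 4)/7 = -(-4 + d)/7 = 4/7 - d/7)
((t(I) + U(3)*(-6)) + E)² = ((-2 + (4/7 - ⅐*3)*(-6)) - 22/7)² = ((-2 + (4/7 - 3/7)*(-6)) - 22/7)² = ((-2 + (⅐)*(-6)) - 22/7)² = ((-2 - 6/7) - 22/7)² = (-20/7 - 22/7)² = (-6)² = 36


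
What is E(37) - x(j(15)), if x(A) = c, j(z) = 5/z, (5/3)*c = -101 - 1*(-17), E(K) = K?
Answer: 437/5 ≈ 87.400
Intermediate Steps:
c = -252/5 (c = 3*(-101 - 1*(-17))/5 = 3*(-101 + 17)/5 = (3/5)*(-84) = -252/5 ≈ -50.400)
x(A) = -252/5
E(37) - x(j(15)) = 37 - 1*(-252/5) = 37 + 252/5 = 437/5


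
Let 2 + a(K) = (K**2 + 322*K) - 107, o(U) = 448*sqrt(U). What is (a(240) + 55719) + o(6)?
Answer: 190490 + 448*sqrt(6) ≈ 1.9159e+5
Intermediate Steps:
a(K) = -109 + K**2 + 322*K (a(K) = -2 + ((K**2 + 322*K) - 107) = -2 + (-107 + K**2 + 322*K) = -109 + K**2 + 322*K)
(a(240) + 55719) + o(6) = ((-109 + 240**2 + 322*240) + 55719) + 448*sqrt(6) = ((-109 + 57600 + 77280) + 55719) + 448*sqrt(6) = (134771 + 55719) + 448*sqrt(6) = 190490 + 448*sqrt(6)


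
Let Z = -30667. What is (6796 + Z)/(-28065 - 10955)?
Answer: 23871/39020 ≈ 0.61176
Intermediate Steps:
(6796 + Z)/(-28065 - 10955) = (6796 - 30667)/(-28065 - 10955) = -23871/(-39020) = -23871*(-1/39020) = 23871/39020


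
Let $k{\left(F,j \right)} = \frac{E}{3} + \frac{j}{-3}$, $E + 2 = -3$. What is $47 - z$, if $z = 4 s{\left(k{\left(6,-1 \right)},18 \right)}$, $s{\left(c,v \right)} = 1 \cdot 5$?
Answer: $27$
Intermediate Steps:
$E = -5$ ($E = -2 - 3 = -5$)
$k{\left(F,j \right)} = - \frac{5}{3} - \frac{j}{3}$ ($k{\left(F,j \right)} = - \frac{5}{3} + \frac{j}{-3} = \left(-5\right) \frac{1}{3} + j \left(- \frac{1}{3}\right) = - \frac{5}{3} - \frac{j}{3}$)
$s{\left(c,v \right)} = 5$
$z = 20$ ($z = 4 \cdot 5 = 20$)
$47 - z = 47 - 20 = 27$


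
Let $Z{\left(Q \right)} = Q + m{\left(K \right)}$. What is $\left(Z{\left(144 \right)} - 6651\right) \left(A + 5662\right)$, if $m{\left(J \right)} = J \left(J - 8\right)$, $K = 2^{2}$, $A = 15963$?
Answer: $-141059875$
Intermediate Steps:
$K = 4$
$m{\left(J \right)} = J \left(-8 + J\right)$
$Z{\left(Q \right)} = -16 + Q$ ($Z{\left(Q \right)} = Q + 4 \left(-8 + 4\right) = Q + 4 \left(-4\right) = Q - 16 = -16 + Q$)
$\left(Z{\left(144 \right)} - 6651\right) \left(A + 5662\right) = \left(\left(-16 + 144\right) - 6651\right) \left(15963 + 5662\right) = \left(128 - 6651\right) 21625 = \left(-6523\right) 21625 = -141059875$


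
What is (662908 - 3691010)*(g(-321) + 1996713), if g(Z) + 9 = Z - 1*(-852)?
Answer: -6047831297970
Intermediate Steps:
g(Z) = 843 + Z (g(Z) = -9 + (Z - 1*(-852)) = -9 + (Z + 852) = -9 + (852 + Z) = 843 + Z)
(662908 - 3691010)*(g(-321) + 1996713) = (662908 - 3691010)*((843 - 321) + 1996713) = -3028102*(522 + 1996713) = -3028102*1997235 = -6047831297970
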